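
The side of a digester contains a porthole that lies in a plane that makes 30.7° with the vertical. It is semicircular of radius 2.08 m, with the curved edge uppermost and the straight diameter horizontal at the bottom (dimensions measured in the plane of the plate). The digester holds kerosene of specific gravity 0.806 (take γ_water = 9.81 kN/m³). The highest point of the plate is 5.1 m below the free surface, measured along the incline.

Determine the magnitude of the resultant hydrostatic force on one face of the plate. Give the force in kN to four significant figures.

F ≈ 291.0 kN

γ = 0.806 × 9.81 = 7.90686 kN/m³.
The plate makes 30.7° with the vertical, i.e. θ = 90° − 30.7° = 59.3° to the horizontal. Measuring y along the incline from the free-surface line, vertical depth h = y·sinθ with sinθ = 0.859852.
The centroid lies 4r/(3π) = 0.882779 m above the diameter, so r − 4r/(3π) = 2.08 − 0.882779 = 1.19722 m below the topmost point, so y_c = 5.1 + 1.19722 = 6.29722 m and h_c = 6.29722 × 0.859852 = 5.41468 m.
A = πr²/2 = π × 2.08²/2 = 6.79589 m².
Resultant F = γ·h_c·A = 7.90686 × 5.41468 × 6.79589 = 290.953 kN.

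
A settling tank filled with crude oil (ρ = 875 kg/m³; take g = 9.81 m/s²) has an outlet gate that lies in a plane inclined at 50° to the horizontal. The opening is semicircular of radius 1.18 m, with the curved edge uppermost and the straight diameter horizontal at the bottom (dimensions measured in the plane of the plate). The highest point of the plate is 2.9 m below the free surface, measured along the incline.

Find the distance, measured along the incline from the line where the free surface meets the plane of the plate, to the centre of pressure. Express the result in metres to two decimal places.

γ = ρg = 875 × 9.81 / 1000 = 8.58375 kN/m³.
Let θ = 50° be the plate's angle to the horizontal; measure y along the incline from where the plane meets the free surface. Vertical depth h = y·sinθ with sinθ = 0.766044.
The centroid lies 4r/(3π) = 0.500808 m above the diameter, so r − 4r/(3π) = 1.18 − 0.500808 = 0.679192 m below the topmost point, so y_c = 2.9 + 0.679192 = 3.57919 m and h_c = 3.57919 × 0.766044 = 2.74182 m.
A = πr²/2 = π × 1.18²/2 = 2.18718 m².
Resultant F = γ·h_c·A = 8.58375 × 2.74182 × 2.18718 = 51.4755 kN.
I_c = (π/8 − 8/(9π))·r⁴ = 0.109757 × 1.18⁴ = 0.212794 m⁴.
Centre of pressure: y_p = y_c + I_c/(y_c·A) = 3.57919 + 0.212794/(3.57919 × 2.18718) = 3.57919 + 0.0271825 = 3.60637 m along the plane.

y_p = 3.61 m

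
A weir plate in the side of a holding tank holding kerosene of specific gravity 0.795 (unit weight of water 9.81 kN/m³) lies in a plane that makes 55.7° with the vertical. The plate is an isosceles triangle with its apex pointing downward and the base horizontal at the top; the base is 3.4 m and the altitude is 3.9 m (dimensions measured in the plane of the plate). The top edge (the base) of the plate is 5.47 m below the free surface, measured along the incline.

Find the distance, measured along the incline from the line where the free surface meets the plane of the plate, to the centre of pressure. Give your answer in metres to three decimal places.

γ = 0.795 × 9.81 = 7.79895 kN/m³.
The plate makes 55.7° with the vertical, i.e. θ = 90° − 55.7° = 34.3° to the horizontal. Measuring y along the incline from the free-surface line, vertical depth h = y·sinθ with sinθ = 0.563526.
With the apex down, the centroid sits h/3 = 3.9/3 = 1.3 m below the base (the top edge), so y_c = 5.47 + 1.3 = 6.77 m and h_c = 6.77 × 0.563526 = 3.81507 m.
A = ½ × 3.4 × 3.9 = 6.63 m².
Resultant F = γ·h_c·A = 7.79895 × 3.81507 × 6.63 = 197.266 kN.
I_c = b·h³/36 = 3.4 × 3.9³/36 = 5.60235 m⁴.
Centre of pressure: y_p = y_c + I_c/(y_c·A) = 6.77 + 5.60235/(6.77 × 6.63) = 6.77 + 0.124815 = 6.89481 m along the plane.

y_p = 6.895 m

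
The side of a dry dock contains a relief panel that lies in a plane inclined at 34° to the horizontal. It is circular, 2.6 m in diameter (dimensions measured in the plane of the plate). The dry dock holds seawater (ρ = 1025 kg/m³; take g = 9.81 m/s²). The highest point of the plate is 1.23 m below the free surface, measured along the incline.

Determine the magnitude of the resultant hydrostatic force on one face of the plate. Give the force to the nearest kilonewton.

F ≈ 76 kN

γ = ρg = 1025 × 9.81 / 1000 = 10.05525 kN/m³.
Let θ = 34° be the plate's angle to the horizontal; measure y along the incline from where the plane meets the free surface. Vertical depth h = y·sinθ with sinθ = 0.559193.
The centroid is at the centre, 1.3 m below the top of the plate, so y_c = 1.23 + 1.3 = 2.53 m and h_c = 2.53 × 0.559193 = 1.41476 m.
A = π(1.3)² = 5.30929 m².
Resultant F = γ·h_c·A = 10.05525 × 1.41476 × 5.30929 = 75.5287 kN.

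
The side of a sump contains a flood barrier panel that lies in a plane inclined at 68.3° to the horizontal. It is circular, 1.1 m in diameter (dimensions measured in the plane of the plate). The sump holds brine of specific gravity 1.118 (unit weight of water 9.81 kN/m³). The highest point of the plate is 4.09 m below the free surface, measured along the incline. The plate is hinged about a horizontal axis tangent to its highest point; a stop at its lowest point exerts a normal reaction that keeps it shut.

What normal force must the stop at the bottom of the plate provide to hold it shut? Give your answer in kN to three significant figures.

P ≈ 23.1 kN

γ = 1.118 × 9.81 = 10.96758 kN/m³.
Let θ = 68.3° be the plate's angle to the horizontal; measure y along the incline from where the plane meets the free surface. Vertical depth h = y·sinθ with sinθ = 0.929133.
The centroid is at the centre, 0.55 m below the top of the plate, so y_c = 4.09 + 0.55 = 4.64 m and h_c = 4.64 × 0.929133 = 4.31118 m.
A = π(0.55)² = 0.950332 m².
Resultant F = γ·h_c·A = 10.96758 × 4.31118 × 0.950332 = 44.9347 kN.
I_c = πr⁴/4 = π × 0.55⁴/4 = 0.0718688 m⁴.
Centre of pressure: y_p = y_c + I_c/(y_c·A) = 4.64 + 0.0718688/(4.64 × 0.950332) = 4.64 + 0.0162985 = 4.6563 m along the plane.
The resultant acts 0.55 + 0.0162985 = 0.566299 m (along the plate) below the hinge at the top edge, so the moment about the hinge is M = F × 0.566299 = 44.9347 × 0.566299 = 25.4465 kN·m.
A normal force at the bottom, 1.1 m from the hinge, must supply this moment: P = 25.4465/1.1 = 23.1332 kN.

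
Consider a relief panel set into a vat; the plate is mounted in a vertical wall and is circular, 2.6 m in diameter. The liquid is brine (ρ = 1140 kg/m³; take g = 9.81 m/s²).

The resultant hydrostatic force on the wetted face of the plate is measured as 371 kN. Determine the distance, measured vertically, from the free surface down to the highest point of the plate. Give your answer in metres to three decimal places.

d_top ≈ 4.948 m

γ = ρg = 1140 × 9.81 / 1000 = 11.1834 kN/m³.
A = π(1.3)² = 5.30929 m².
From F = γ·h_c·A, the centroid depth is h_c = 371/(11.1834 × 5.30929) = 6.24832 m.
The centroid is at the centre, 1.3 m below the top of the plate, so the highest point sits at h_top = 6.24832 − 1.3 = 4.94832 m below the surface.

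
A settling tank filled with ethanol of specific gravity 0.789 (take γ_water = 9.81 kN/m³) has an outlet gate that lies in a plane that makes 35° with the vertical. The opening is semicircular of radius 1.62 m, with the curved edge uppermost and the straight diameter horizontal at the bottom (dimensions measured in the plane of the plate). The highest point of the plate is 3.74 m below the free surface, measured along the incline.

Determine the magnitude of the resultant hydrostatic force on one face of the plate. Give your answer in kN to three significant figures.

γ = 0.789 × 9.81 = 7.74009 kN/m³.
The plate makes 35° with the vertical, i.e. θ = 90° − 35° = 55° to the horizontal. Measuring y along the incline from the free-surface line, vertical depth h = y·sinθ with sinθ = 0.819152.
The centroid lies 4r/(3π) = 0.687549 m above the diameter, so r − 4r/(3π) = 1.62 − 0.687549 = 0.932451 m below the topmost point, so y_c = 3.74 + 0.932451 = 4.67245 m and h_c = 4.67245 × 0.819152 = 3.82745 m.
A = πr²/2 = π × 1.62²/2 = 4.1224 m².
Resultant F = γ·h_c·A = 7.74009 × 3.82745 × 4.1224 = 122.125 kN.

F ≈ 122 kN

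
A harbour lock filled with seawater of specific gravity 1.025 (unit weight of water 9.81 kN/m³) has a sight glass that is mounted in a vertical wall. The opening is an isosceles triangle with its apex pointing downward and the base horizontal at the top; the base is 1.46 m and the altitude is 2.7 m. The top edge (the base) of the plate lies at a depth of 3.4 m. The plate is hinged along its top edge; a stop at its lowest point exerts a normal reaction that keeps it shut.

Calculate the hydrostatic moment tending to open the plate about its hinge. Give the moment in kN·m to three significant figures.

M ≈ 84.7 kN·m

γ = 1.025 × 9.81 = 10.05525 kN/m³.
With the apex down, the centroid sits h/3 = 2.7/3 = 0.9 m below the base (the top edge), so the centroid depth is h_c = 3.4 + 0.9 = 4.3 m.
A = ½ × 1.46 × 2.7 = 1.971 m².
Resultant F = γ·h_c·A = 10.05525 × 4.3 × 1.971 = 85.2213 kN.
I_c = b·h³/36 = 1.46 × 2.7³/36 = 0.798255 m⁴.
Centre of pressure: y_p = y_c + I_c/(y_c·A) = 4.3 + 0.798255/(4.3 × 1.971) = 4.3 + 0.094186 = 4.39419 m along the plane.
The resultant acts 0.9 + 0.094186 = 0.994186 m (along the plate) below the hinge at the top edge, so the moment about the hinge is M = F × 0.994186 = 85.2213 × 0.994186 = 84.7258 kN·m.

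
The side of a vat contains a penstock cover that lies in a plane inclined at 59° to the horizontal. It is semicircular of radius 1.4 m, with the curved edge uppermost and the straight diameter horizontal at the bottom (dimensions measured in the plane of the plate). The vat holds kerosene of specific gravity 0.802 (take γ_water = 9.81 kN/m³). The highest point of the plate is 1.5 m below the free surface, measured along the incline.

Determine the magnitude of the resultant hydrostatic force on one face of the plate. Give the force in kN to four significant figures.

γ = 0.802 × 9.81 = 7.86762 kN/m³.
Let θ = 59° be the plate's angle to the horizontal; measure y along the incline from where the plane meets the free surface. Vertical depth h = y·sinθ with sinθ = 0.857167.
The centroid lies 4r/(3π) = 0.594178 m above the diameter, so r − 4r/(3π) = 1.4 − 0.594178 = 0.805822 m below the topmost point, so y_c = 1.5 + 0.805822 = 2.30582 m and h_c = 2.30582 × 0.857167 = 1.97647 m.
A = πr²/2 = π × 1.4²/2 = 3.07876 m².
Resultant F = γ·h_c·A = 7.86762 × 1.97647 × 3.07876 = 47.8751 kN.

F ≈ 47.88 kN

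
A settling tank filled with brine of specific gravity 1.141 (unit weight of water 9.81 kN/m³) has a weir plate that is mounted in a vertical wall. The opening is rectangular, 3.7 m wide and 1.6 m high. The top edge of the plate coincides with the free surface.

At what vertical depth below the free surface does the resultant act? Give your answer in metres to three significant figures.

h_p = 1.07 m

γ = 1.141 × 9.81 = 11.19321 kN/m³.
The centroid lies 1.6/2 = 0.8 m below the top edge, so the centroid depth is h_c = 0.8 m.
A = 3.7 × 1.6 = 5.92 m².
Resultant F = γ·h_c·A = 11.19321 × 0.8 × 5.92 = 53.011 kN.
I_c = b·h³/12 = 3.7 × 1.6³/12 = 1.26293 m⁴.
Centre of pressure: y_p = y_c + I_c/(y_c·A) = 0.8 + 1.26293/(0.8 × 5.92) = 0.8 + 0.266666 = 1.06667 m along the plane.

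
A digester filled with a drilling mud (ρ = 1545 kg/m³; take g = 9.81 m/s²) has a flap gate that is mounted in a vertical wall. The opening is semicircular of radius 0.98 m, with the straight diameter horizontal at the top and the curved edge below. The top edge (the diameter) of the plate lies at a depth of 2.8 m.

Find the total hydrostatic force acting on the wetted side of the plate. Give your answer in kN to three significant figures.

F ≈ 73.5 kN

γ = ρg = 1545 × 9.81 / 1000 = 15.15645 kN/m³.
The centroid of a semicircle lies 4r/(3π) = 0.415925 m from the diameter, here below the top edge, so the centroid depth is h_c = 2.8 + 0.415925 = 3.21592 m.
A = πr²/2 = π × 0.98²/2 = 1.50859 m².
Resultant F = γ·h_c·A = 15.15645 × 3.21592 × 1.50859 = 73.5316 kN.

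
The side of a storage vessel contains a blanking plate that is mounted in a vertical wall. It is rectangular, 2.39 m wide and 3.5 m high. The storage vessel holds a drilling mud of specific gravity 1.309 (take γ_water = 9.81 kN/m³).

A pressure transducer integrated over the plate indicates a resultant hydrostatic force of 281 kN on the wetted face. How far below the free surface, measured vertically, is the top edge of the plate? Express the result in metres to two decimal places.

γ = 1.309 × 9.81 = 12.84129 kN/m³.
A = 2.39 × 3.5 = 8.365 m².
From F = γ·h_c·A, the centroid depth is h_c = 281/(12.84129 × 8.365) = 2.61596 m.
The centroid lies 3.5/2 = 1.75 m below the top edge, so the top edge sits at h_top = 2.61596 − 1.75 = 0.86596 m below the surface.

d_top ≈ 0.87 m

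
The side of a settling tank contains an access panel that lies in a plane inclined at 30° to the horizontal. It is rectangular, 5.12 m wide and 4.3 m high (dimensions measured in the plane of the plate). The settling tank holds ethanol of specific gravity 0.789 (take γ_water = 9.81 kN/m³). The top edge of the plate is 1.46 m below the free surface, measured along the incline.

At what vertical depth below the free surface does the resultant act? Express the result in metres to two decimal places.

h_p = 2.02 m

γ = 0.789 × 9.81 = 7.74009 kN/m³.
Let θ = 30° be the plate's angle to the horizontal; measure y along the incline from where the plane meets the free surface. Vertical depth h = y·sinθ with sinθ = 0.500000.
The centroid lies 4.3/2 = 2.15 m below the top edge, so y_c = 1.46 + 2.15 = 3.61 m and h_c = 3.61 × 0.500000 = 1.805 m.
A = 5.12 × 4.3 = 22.016 m².
Resultant F = γ·h_c·A = 7.74009 × 1.805 × 22.016 = 307.583 kN.
I_c = b·h³/12 = 5.12 × 4.3³/12 = 33.923 m⁴.
Centre of pressure: y_p = y_c + I_c/(y_c·A) = 3.61 + 33.923/(3.61 × 22.016) = 3.61 + 0.426824 = 4.03682 m along the plane.
Vertically, h_p = y_p·sinθ = 4.03682 × 0.500000 = 2.01841 m.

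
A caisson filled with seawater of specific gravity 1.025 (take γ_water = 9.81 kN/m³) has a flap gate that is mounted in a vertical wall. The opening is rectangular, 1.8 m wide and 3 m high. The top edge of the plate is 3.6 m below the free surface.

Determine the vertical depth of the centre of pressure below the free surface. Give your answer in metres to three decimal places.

h_p = 5.247 m

γ = 1.025 × 9.81 = 10.05525 kN/m³.
The centroid lies 3/2 = 1.5 m below the top edge, so the centroid depth is h_c = 3.6 + 1.5 = 5.1 m.
A = 1.8 × 3 = 5.4 m².
Resultant F = γ·h_c·A = 10.05525 × 5.1 × 5.4 = 276.922 kN.
I_c = b·h³/12 = 1.8 × 3³/12 = 4.05 m⁴.
Centre of pressure: y_p = y_c + I_c/(y_c·A) = 5.1 + 4.05/(5.1 × 5.4) = 5.1 + 0.147059 = 5.24706 m along the plane.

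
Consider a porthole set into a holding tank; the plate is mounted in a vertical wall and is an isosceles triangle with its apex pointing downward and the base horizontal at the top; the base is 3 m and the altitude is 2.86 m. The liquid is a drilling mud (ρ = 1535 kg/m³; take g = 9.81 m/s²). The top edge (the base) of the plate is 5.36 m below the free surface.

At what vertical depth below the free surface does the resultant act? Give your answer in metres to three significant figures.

h_p = 6.39 m

γ = ρg = 1535 × 9.81 / 1000 = 15.05835 kN/m³.
With the apex down, the centroid sits h/3 = 2.86/3 = 0.953333 m below the base (the top edge), so the centroid depth is h_c = 5.36 + 0.953333 = 6.31333 m.
A = ½ × 3 × 2.86 = 4.29 m².
Resultant F = γ·h_c·A = 15.05835 × 6.31333 × 4.29 = 407.843 kN.
I_c = b·h³/36 = 3 × 2.86³/36 = 1.94947 m⁴.
Centre of pressure: y_p = y_c + I_c/(y_c·A) = 6.31333 + 1.94947/(6.31333 × 4.29) = 6.31333 + 0.0719782 = 6.38531 m along the plane.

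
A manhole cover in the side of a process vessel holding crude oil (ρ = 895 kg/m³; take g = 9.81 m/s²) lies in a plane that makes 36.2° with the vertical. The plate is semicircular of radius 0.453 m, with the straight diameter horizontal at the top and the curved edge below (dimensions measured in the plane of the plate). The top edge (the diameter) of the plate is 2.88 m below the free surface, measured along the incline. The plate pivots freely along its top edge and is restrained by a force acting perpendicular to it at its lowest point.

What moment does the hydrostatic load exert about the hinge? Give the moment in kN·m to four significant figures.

M ≈ 1.382 kN·m

γ = ρg = 895 × 9.81 / 1000 = 8.77995 kN/m³.
The plate makes 36.2° with the vertical, i.e. θ = 90° − 36.2° = 53.8° to the horizontal. Measuring y along the incline from the free-surface line, vertical depth h = y·sinθ with sinθ = 0.806960.
The centroid of a semicircle lies 4r/(3π) = 0.192259 m from the diameter, here below the top edge, so y_c = 2.88 + 0.192259 = 3.07226 m and h_c = 3.07226 × 0.806960 = 2.47919 m.
A = πr²/2 = π × 0.453²/2 = 0.322342 m².
Resultant F = γ·h_c·A = 8.77995 × 2.47919 × 0.322342 = 7.01647 kN.
I_c = (π/8 − 8/(9π))·r⁴ = 0.109757 × 0.453⁴ = 0.00462195 m⁴.
Centre of pressure: y_p = y_c + I_c/(y_c·A) = 3.07226 + 0.00462195/(3.07226 × 0.322342) = 3.07226 + 0.00466714 = 3.07693 m along the plane.
The resultant acts 0.192259 + 0.00466714 = 0.196926 m (along the plate) below the hinge at the top edge, so the moment about the hinge is M = F × 0.196926 = 7.01647 × 0.196926 = 1.38173 kN·m.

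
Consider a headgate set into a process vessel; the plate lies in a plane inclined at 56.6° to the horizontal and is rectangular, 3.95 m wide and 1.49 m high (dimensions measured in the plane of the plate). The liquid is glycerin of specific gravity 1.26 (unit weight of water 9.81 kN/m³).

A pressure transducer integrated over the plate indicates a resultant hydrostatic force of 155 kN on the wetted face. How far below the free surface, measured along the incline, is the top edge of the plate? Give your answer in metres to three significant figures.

γ = 1.26 × 9.81 = 12.3606 kN/m³.
A = 3.95 × 1.49 = 5.8855 m².
From F = γ·h_c·A, the centroid depth is h_c = 155/(12.3606 × 5.8855) = 2.13063 m.
Let θ = 56.6° be the plate's angle to the horizontal; measure y along the incline from where the plane meets the free surface. Vertical depth h = y·sinθ with sinθ = 0.834848.
Along the incline, y_c = h_c/sinθ = 2.13063/0.834848 = 2.55212 m.
The centroid lies 1.49/2 = 0.745 m below the top edge, so the top edge sits at y_top = 2.55212 − 0.745 = 1.80712 m along the incline.

y_top ≈ 1.81 m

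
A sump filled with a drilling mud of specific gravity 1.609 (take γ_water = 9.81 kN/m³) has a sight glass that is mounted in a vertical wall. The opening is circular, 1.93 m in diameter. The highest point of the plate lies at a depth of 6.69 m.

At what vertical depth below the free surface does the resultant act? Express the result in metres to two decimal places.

h_p = 7.69 m

γ = 1.609 × 9.81 = 15.78429 kN/m³.
The centroid is at the centre, 0.965 m below the top of the plate, so the centroid depth is h_c = 6.69 + 0.965 = 7.655 m.
A = π(0.965)² = 2.92553 m².
Resultant F = γ·h_c·A = 15.78429 × 7.655 × 2.92553 = 353.488 kN.
I_c = πr⁴/4 = π × 0.965⁴/4 = 0.681082 m⁴.
Centre of pressure: y_p = y_c + I_c/(y_c·A) = 7.655 + 0.681082/(7.655 × 2.92553) = 7.655 + 0.0304123 = 7.68541 m along the plane.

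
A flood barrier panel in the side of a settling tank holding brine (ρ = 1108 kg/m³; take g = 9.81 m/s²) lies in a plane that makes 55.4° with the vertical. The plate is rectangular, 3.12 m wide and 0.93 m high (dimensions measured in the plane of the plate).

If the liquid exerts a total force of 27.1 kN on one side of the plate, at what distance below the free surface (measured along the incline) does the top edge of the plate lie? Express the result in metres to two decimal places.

y_top ≈ 1.05 m

γ = ρg = 1108 × 9.81 / 1000 = 10.86948 kN/m³.
A = 3.12 × 0.93 = 2.9016 m².
From F = γ·h_c·A, the centroid depth is h_c = 27.1/(10.86948 × 2.9016) = 0.859257 m.
The plate makes 55.4° with the vertical, i.e. θ = 90° − 55.4° = 34.6° to the horizontal. Measuring y along the incline from the free-surface line, vertical depth h = y·sinθ with sinθ = 0.567844.
Along the incline, y_c = h_c/sinθ = 0.859257/0.567844 = 1.51319 m.
The centroid lies 0.93/2 = 0.465 m below the top edge, so the top edge sits at y_top = 1.51319 − 0.465 = 1.04819 m along the incline.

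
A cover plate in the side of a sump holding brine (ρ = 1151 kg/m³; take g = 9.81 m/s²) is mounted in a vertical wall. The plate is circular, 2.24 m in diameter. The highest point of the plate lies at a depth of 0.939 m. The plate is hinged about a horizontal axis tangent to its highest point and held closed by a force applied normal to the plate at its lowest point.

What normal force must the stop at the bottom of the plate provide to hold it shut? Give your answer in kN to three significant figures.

γ = ρg = 1151 × 9.81 / 1000 = 11.29131 kN/m³.
The centroid is at the centre, 1.12 m below the top of the plate, so the centroid depth is h_c = 0.939 + 1.12 = 2.059 m.
A = π(1.12)² = 3.94081 m².
Resultant F = γ·h_c·A = 11.29131 × 2.059 × 3.94081 = 91.6191 kN.
I_c = πr⁴/4 = π × 1.12⁴/4 = 1.23584 m⁴.
Centre of pressure: y_p = y_c + I_c/(y_c·A) = 2.059 + 1.23584/(2.059 × 3.94081) = 2.059 + 0.152307 = 2.21131 m along the plane.
The resultant acts 1.12 + 0.152307 = 1.27231 m (along the plate) below the hinge at the top edge, so the moment about the hinge is M = F × 1.27231 = 91.6191 × 1.27231 = 116.568 kN·m.
A normal force at the bottom, 2.24 m from the hinge, must supply this moment: P = 116.568/2.24 = 52.0393 kN.

P ≈ 52.0 kN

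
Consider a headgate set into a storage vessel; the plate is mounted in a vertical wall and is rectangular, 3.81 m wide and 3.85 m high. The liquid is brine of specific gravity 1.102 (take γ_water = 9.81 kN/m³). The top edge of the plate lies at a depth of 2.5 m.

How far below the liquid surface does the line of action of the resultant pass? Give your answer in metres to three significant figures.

h_p = 4.70 m

γ = 1.102 × 9.81 = 10.81062 kN/m³.
The centroid lies 3.85/2 = 1.925 m below the top edge, so the centroid depth is h_c = 2.5 + 1.925 = 4.425 m.
A = 3.81 × 3.85 = 14.6685 m².
Resultant F = γ·h_c·A = 10.81062 × 4.425 × 14.6685 = 701.697 kN.
I_c = b·h³/12 = 3.81 × 3.85³/12 = 18.1187 m⁴.
Centre of pressure: y_p = y_c + I_c/(y_c·A) = 4.425 + 18.1187/(4.425 × 14.6685) = 4.425 + 0.279144 = 4.70414 m along the plane.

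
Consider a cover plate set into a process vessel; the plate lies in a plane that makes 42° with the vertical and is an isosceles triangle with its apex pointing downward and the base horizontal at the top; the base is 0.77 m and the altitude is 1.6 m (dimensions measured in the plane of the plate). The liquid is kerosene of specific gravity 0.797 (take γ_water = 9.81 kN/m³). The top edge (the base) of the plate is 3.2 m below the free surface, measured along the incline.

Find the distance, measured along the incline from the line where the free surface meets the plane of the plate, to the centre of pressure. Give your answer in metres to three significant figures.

γ = 0.797 × 9.81 = 7.81857 kN/m³.
The plate makes 42° with the vertical, i.e. θ = 90° − 42° = 48° to the horizontal. Measuring y along the incline from the free-surface line, vertical depth h = y·sinθ with sinθ = 0.743145.
With the apex down, the centroid sits h/3 = 1.6/3 = 0.533333 m below the base (the top edge), so y_c = 3.2 + 0.533333 = 3.73333 m and h_c = 3.73333 × 0.743145 = 2.77441 m.
A = ½ × 0.77 × 1.6 = 0.616 m².
Resultant F = γ·h_c·A = 7.81857 × 2.77441 × 0.616 = 13.3622 kN.
I_c = b·h³/36 = 0.77 × 1.6³/36 = 0.0876089 m⁴.
Centre of pressure: y_p = y_c + I_c/(y_c·A) = 3.73333 + 0.0876089/(3.73333 × 0.616) = 3.73333 + 0.0380953 = 3.77143 m along the plane.

y_p = 3.77 m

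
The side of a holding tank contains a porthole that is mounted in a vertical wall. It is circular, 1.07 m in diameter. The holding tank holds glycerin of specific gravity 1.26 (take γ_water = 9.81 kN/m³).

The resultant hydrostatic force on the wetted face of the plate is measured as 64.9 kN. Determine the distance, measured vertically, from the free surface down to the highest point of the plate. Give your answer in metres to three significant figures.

γ = 1.26 × 9.81 = 12.3606 kN/m³.
A = π(0.535)² = 0.899202 m².
From F = γ·h_c·A, the centroid depth is h_c = 64.9/(12.3606 × 0.899202) = 5.83913 m.
The centroid is at the centre, 0.535 m below the top of the plate, so the highest point sits at h_top = 5.83913 − 0.535 = 5.30413 m below the surface.

d_top ≈ 5.30 m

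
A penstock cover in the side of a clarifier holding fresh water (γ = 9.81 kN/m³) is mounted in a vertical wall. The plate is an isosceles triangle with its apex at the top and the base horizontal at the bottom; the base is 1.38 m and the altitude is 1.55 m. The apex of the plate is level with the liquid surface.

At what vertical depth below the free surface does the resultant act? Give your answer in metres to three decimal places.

h_p = 1.163 m

γ = 9.81 kN/m³.
With the apex up, the centroid sits 2h/3 = 2 × 1.55/3 = 1.03333 m below the apex, so the centroid depth is h_c = 1.03333 m.
A = ½ × 1.38 × 1.55 = 1.0695 m².
Resultant F = γ·h_c·A = 9.81 × 1.03333 × 1.0695 = 10.8415 kN.
I_c = b·h³/36 = 1.38 × 1.55³/36 = 0.142749 m⁴.
Centre of pressure: y_p = y_c + I_c/(y_c·A) = 1.03333 + 0.142749/(1.03333 × 1.0695) = 1.03333 + 0.129167 = 1.1625 m along the plane.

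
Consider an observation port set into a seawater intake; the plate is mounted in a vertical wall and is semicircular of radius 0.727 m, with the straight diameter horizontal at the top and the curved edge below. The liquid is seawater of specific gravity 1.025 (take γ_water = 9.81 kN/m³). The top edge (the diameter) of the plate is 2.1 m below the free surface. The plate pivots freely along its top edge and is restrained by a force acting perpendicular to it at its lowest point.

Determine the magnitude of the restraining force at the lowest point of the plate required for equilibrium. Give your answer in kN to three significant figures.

P ≈ 8.96 kN

γ = 1.025 × 9.81 = 10.05525 kN/m³.
The centroid of a semicircle lies 4r/(3π) = 0.308548 m from the diameter, here below the top edge, so the centroid depth is h_c = 2.1 + 0.308548 = 2.40855 m.
A = πr²/2 = π × 0.727²/2 = 0.830211 m².
Resultant F = γ·h_c·A = 10.05525 × 2.40855 × 0.830211 = 20.1065 kN.
I_c = (π/8 − 8/(9π))·r⁴ = 0.109757 × 0.727⁴ = 0.0306598 m⁴.
Centre of pressure: y_p = y_c + I_c/(y_c·A) = 2.40855 + 0.0306598/(2.40855 × 0.830211) = 2.40855 + 0.0153329 = 2.42388 m along the plane.
The resultant acts 0.308548 + 0.0153329 = 0.323881 m (along the plate) below the hinge at the top edge, so the moment about the hinge is M = F × 0.323881 = 20.1065 × 0.323881 = 6.51211 kN·m.
A normal force at the bottom, 0.727 m from the hinge, must supply this moment: P = 6.51211/0.727 = 8.95751 kN.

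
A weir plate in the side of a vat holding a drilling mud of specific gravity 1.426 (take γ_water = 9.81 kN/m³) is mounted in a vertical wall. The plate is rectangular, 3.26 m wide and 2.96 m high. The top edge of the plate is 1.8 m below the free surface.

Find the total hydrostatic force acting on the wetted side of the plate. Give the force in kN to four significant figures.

γ = 1.426 × 9.81 = 13.98906 kN/m³.
The centroid lies 2.96/2 = 1.48 m below the top edge, so the centroid depth is h_c = 1.8 + 1.48 = 3.28 m.
A = 3.26 × 2.96 = 9.6496 m².
Resultant F = γ·h_c·A = 13.98906 × 3.28 × 9.6496 = 442.763 kN.

F ≈ 442.8 kN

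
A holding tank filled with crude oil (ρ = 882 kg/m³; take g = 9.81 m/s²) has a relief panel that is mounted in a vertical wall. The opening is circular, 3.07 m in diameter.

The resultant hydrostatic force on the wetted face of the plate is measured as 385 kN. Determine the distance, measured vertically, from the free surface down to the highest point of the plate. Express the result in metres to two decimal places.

γ = ρg = 882 × 9.81 / 1000 = 8.65242 kN/m³.
A = π(1.535)² = 7.4023 m².
From F = γ·h_c·A, the centroid depth is h_c = 385/(8.65242 × 7.4023) = 6.01113 m.
The centroid is at the centre, 1.535 m below the top of the plate, so the highest point sits at h_top = 6.01113 − 1.535 = 4.47613 m below the surface.

d_top ≈ 4.48 m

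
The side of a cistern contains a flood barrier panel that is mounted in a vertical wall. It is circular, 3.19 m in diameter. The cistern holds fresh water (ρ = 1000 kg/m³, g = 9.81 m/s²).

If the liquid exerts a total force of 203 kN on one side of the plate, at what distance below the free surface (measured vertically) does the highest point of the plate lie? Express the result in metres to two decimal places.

d_top ≈ 0.99 m

γ = ρg = 1000 × 9.81 = 9810 N/m³ = 9.81 kN/m³.
A = π(1.595)² = 7.99229 m².
From F = γ·h_c·A, the centroid depth is h_c = 203/(9.81 × 7.99229) = 2.58914 m.
The centroid is at the centre, 1.595 m below the top of the plate, so the highest point sits at h_top = 2.58914 − 1.595 = 0.99414 m below the surface.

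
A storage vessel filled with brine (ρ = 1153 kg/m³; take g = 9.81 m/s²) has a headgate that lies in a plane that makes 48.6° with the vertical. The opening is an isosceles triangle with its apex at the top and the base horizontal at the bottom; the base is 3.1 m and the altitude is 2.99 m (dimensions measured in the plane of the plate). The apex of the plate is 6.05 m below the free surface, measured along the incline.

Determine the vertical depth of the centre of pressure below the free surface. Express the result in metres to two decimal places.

h_p = 5.36 m

γ = ρg = 1153 × 9.81 / 1000 = 11.31093 kN/m³.
The plate makes 48.6° with the vertical, i.e. θ = 90° − 48.6° = 41.4° to the horizontal. Measuring y along the incline from the free-surface line, vertical depth h = y·sinθ with sinθ = 0.661312.
With the apex up, the centroid sits 2h/3 = 2 × 2.99/3 = 1.99333 m below the apex, so y_c = 6.05 + 1.99333 = 8.04333 m and h_c = 8.04333 × 0.661312 = 5.31915 m.
A = ½ × 3.1 × 2.99 = 4.6345 m².
Resultant F = γ·h_c·A = 11.31093 × 5.31915 × 4.6345 = 278.833 kN.
I_c = b·h³/36 = 3.1 × 2.99³/36 = 2.30183 m⁴.
Centre of pressure: y_p = y_c + I_c/(y_c·A) = 8.04333 + 2.30183/(8.04333 × 4.6345) = 8.04333 + 0.0617496 = 8.10508 m along the plane.
Vertically, h_p = y_p·sinθ = 8.10508 × 0.661312 = 5.35999 m.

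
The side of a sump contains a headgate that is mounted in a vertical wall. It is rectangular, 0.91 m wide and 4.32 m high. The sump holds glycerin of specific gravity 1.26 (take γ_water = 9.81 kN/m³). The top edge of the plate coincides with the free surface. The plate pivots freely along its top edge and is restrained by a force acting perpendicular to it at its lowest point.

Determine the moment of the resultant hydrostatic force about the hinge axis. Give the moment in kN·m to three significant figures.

γ = 1.26 × 9.81 = 12.3606 kN/m³.
The centroid lies 4.32/2 = 2.16 m below the top edge, so the centroid depth is h_c = 2.16 m.
A = 0.91 × 4.32 = 3.9312 m².
Resultant F = γ·h_c·A = 12.3606 × 2.16 × 3.9312 = 104.959 kN.
I_c = b·h³/12 = 0.91 × 4.32³/12 = 6.1138 m⁴.
Centre of pressure: y_p = y_c + I_c/(y_c·A) = 2.16 + 6.1138/(2.16 × 3.9312) = 2.16 + 0.72 = 2.88 m along the plane.
The resultant acts 2.16 + 0.72 = 2.88 m (along the plate) below the hinge at the top edge, so the moment about the hinge is M = F × 2.88 = 104.959 × 2.88 = 302.282 kN·m.

M ≈ 302 kN·m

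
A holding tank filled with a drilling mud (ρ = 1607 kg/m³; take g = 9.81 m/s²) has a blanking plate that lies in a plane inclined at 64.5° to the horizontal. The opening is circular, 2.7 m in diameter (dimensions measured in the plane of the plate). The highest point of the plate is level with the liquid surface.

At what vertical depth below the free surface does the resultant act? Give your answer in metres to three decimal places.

h_p = 1.523 m

γ = ρg = 1607 × 9.81 / 1000 = 15.76467 kN/m³.
Let θ = 64.5° be the plate's angle to the horizontal; measure y along the incline from where the plane meets the free surface. Vertical depth h = y·sinθ with sinθ = 0.902585.
The centroid is at the centre, 1.35 m below the top of the plate, so y_c = 1.35 m and h_c = 1.35 × 0.902585 = 1.21849 m.
A = π(1.35)² = 5.72555 m².
Resultant F = γ·h_c·A = 15.76467 × 1.21849 × 5.72555 = 109.983 kN.
I_c = πr⁴/4 = π × 1.35⁴/4 = 2.6087 m⁴.
Centre of pressure: y_p = y_c + I_c/(y_c·A) = 1.35 + 2.6087/(1.35 × 5.72555) = 1.35 + 0.3375 = 1.6875 m along the plane.
Vertically, h_p = y_p·sinθ = 1.6875 × 0.902585 = 1.52311 m.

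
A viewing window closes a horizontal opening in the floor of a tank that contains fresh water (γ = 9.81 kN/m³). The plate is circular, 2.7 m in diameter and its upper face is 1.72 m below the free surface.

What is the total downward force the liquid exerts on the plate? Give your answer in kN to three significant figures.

F ≈ 96.6 kN

γ = 9.81 kN/m³.
The plate is horizontal, so pressure is uniform at p = γ·h = 9.81 × 1.72 = 16.8732 kN/m².
A = π(1.35)² = 5.72555 m².
F = p·A = 16.8732 × 5.72555 = 96.6084 kN.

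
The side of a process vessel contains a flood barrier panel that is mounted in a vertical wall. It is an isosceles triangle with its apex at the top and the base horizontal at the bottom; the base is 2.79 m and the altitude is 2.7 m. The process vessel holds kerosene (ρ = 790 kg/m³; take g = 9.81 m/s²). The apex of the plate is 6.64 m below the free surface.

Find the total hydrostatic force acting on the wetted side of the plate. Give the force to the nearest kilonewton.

F ≈ 246 kN

γ = ρg = 790 × 9.81 / 1000 = 7.7499 kN/m³.
With the apex up, the centroid sits 2h/3 = 2 × 2.7/3 = 1.8 m below the apex, so the centroid depth is h_c = 6.64 + 1.8 = 8.44 m.
A = ½ × 2.79 × 2.7 = 3.7665 m².
Resultant F = γ·h_c·A = 7.7499 × 8.44 × 3.7665 = 246.364 kN.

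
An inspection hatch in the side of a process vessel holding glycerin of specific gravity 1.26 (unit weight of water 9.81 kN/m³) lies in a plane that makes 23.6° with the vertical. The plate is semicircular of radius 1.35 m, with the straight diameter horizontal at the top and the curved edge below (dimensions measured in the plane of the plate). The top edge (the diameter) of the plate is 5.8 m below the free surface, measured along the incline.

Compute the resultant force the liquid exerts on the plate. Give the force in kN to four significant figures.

γ = 1.26 × 9.81 = 12.3606 kN/m³.
The plate makes 23.6° with the vertical, i.e. θ = 90° − 23.6° = 66.4° to the horizontal. Measuring y along the incline from the free-surface line, vertical depth h = y·sinθ with sinθ = 0.916363.
The centroid of a semicircle lies 4r/(3π) = 0.572958 m from the diameter, here below the top edge, so y_c = 5.8 + 0.572958 = 6.37296 m and h_c = 6.37296 × 0.916363 = 5.83994 m.
A = πr²/2 = π × 1.35²/2 = 2.86278 m².
Resultant F = γ·h_c·A = 12.3606 × 5.83994 × 2.86278 = 206.65 kN.

F ≈ 206.7 kN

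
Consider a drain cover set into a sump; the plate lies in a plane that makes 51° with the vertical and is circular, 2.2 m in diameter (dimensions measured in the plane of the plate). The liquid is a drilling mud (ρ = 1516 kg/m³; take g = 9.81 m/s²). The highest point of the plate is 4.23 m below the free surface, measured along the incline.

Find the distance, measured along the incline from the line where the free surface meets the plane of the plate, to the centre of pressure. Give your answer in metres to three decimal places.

γ = ρg = 1516 × 9.81 / 1000 = 14.87196 kN/m³.
The plate makes 51° with the vertical, i.e. θ = 90° − 51° = 39° to the horizontal. Measuring y along the incline from the free-surface line, vertical depth h = y·sinθ with sinθ = 0.629320.
The centroid is at the centre, 1.1 m below the top of the plate, so y_c = 4.23 + 1.1 = 5.33 m and h_c = 5.33 × 0.629320 = 3.35428 m.
A = π(1.1)² = 3.80133 m².
Resultant F = γ·h_c·A = 14.87196 × 3.35428 × 3.80133 = 189.628 kN.
I_c = πr⁴/4 = π × 1.1⁴/4 = 1.1499 m⁴.
Centre of pressure: y_p = y_c + I_c/(y_c·A) = 5.33 + 1.1499/(5.33 × 3.80133) = 5.33 + 0.0567541 = 5.38675 m along the plane.

y_p = 5.387 m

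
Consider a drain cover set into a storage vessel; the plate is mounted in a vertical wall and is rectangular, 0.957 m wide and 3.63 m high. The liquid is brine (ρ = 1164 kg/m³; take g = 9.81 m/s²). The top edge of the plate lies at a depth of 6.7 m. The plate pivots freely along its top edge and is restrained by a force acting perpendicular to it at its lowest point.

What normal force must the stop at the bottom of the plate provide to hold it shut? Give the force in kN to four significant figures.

γ = ρg = 1164 × 9.81 / 1000 = 11.41884 kN/m³.
The centroid lies 3.63/2 = 1.815 m below the top edge, so the centroid depth is h_c = 6.7 + 1.815 = 8.515 m.
A = 0.957 × 3.63 = 3.47391 m².
Resultant F = γ·h_c·A = 11.41884 × 8.515 × 3.47391 = 337.773 kN.
I_c = b·h³/12 = 0.957 × 3.63³/12 = 3.81461 m⁴.
Centre of pressure: y_p = y_c + I_c/(y_c·A) = 8.515 + 3.81461/(8.515 × 3.47391) = 8.515 + 0.128958 = 8.64396 m along the plane.
The resultant acts 1.815 + 0.128958 = 1.94396 m (along the plate) below the hinge at the top edge, so the moment about the hinge is M = F × 1.94396 = 337.773 × 1.94396 = 656.617 kN·m.
A normal force at the bottom, 3.63 m from the hinge, must supply this moment: P = 656.617/3.63 = 180.886 kN.

P ≈ 180.9 kN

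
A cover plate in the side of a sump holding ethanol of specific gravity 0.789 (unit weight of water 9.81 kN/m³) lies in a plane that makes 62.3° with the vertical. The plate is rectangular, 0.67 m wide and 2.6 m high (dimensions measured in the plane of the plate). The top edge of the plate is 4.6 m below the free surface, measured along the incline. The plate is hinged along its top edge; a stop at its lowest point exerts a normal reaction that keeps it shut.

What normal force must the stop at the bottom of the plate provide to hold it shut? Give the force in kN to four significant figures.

P ≈ 19.85 kN

γ = 0.789 × 9.81 = 7.74009 kN/m³.
The plate makes 62.3° with the vertical, i.e. θ = 90° − 62.3° = 27.7° to the horizontal. Measuring y along the incline from the free-surface line, vertical depth h = y·sinθ with sinθ = 0.464842.
The centroid lies 2.6/2 = 1.3 m below the top edge, so y_c = 4.6 + 1.3 = 5.9 m and h_c = 5.9 × 0.464842 = 2.74257 m.
A = 0.67 × 2.6 = 1.742 m².
Resultant F = γ·h_c·A = 7.74009 × 2.74257 × 1.742 = 36.9787 kN.
I_c = b·h³/12 = 0.67 × 2.6³/12 = 0.981327 m⁴.
Centre of pressure: y_p = y_c + I_c/(y_c·A) = 5.9 + 0.981327/(5.9 × 1.742) = 5.9 + 0.0954803 = 5.99548 m along the plane.
The resultant acts 1.3 + 0.0954803 = 1.39548 m (along the plate) below the hinge at the top edge, so the moment about the hinge is M = F × 1.39548 = 36.9787 × 1.39548 = 51.603 kN·m.
A normal force at the bottom, 2.6 m from the hinge, must supply this moment: P = 51.603/2.6 = 19.8473 kN.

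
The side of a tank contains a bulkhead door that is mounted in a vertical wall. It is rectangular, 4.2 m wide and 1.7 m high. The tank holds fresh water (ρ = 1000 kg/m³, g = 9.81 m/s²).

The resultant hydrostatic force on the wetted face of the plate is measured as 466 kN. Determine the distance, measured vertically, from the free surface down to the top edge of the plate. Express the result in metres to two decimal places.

d_top ≈ 5.80 m

γ = ρg = 1000 × 9.81 = 9810 N/m³ = 9.81 kN/m³.
A = 4.2 × 1.7 = 7.14 m².
From F = γ·h_c·A, the centroid depth is h_c = 466/(9.81 × 7.14) = 6.65302 m.
The centroid lies 1.7/2 = 0.85 m below the top edge, so the top edge sits at h_top = 6.65302 − 0.85 = 5.80302 m below the surface.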